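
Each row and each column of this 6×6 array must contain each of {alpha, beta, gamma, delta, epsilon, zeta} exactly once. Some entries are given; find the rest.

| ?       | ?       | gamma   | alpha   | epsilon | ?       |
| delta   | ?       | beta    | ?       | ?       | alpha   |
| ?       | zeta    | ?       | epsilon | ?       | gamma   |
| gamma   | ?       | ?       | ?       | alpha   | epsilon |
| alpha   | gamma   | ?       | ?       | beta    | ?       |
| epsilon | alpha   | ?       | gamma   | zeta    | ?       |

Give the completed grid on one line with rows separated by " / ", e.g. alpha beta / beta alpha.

zeta beta gamma alpha epsilon delta / delta epsilon beta zeta gamma alpha / beta zeta alpha epsilon delta gamma / gamma delta zeta beta alpha epsilon / alpha gamma epsilon delta beta zeta / epsilon alpha delta gamma zeta beta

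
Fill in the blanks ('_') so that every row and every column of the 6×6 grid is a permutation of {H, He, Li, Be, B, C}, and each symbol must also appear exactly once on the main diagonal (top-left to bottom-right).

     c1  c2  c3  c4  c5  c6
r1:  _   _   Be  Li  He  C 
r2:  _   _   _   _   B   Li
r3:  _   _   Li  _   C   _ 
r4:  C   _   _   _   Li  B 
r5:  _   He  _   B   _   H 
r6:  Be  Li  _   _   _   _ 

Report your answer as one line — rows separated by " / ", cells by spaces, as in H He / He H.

B H Be Li He C / He C H Be B Li / H B Li He C Be / C Be He H Li B / Li He C B Be H / Be Li B C H He

(r5,c1): row 5 has {H,He,B}; column 1 has {Be,C}, so it must be Li.
(r5,c3): row 5 has {H,He,Li,B}; column 3 has {Li,Be}, so it must be C.
(r5,c5): row 5 has {H,He,Li,B,C}; column 5 has {He,Li,B,C}; the diagonal has {Li}, so it must be Be.
(r6,c5): row 6 has {Li,Be}; column 5 has {He,Li,Be,B,C}, so it must be H.
(r6,c6): row 6 has {H,Li,Be}; column 6 has {H,Li,B,C}; the diagonal has {Li,Be}, so it must be He.
(r3,c6): row 3 has {Li,C}; column 6 has {H,He,Li,B,C}, so it must be Be.
(r4,c4): row 4 has {Li,B,C}; column 4 has {Li,B}; the diagonal has {He,Li,Be}, so it must be H.
(r6,c3): row 6 has {H,He,Li,Be}; column 3 has {Li,Be,C}, so it must be B.
(r6,c4): row 6 has {H,He,Li,Be,B}; column 4 has {H,Li,B}, so it must be C.
(r1,c1): row 1 has {He,Li,Be,C}; column 1 has {Li,Be,C}; the diagonal has {H,He,Li,Be}, so it must be B.
(r1,c2): row 1 has {He,Li,Be,B,C}; column 2 has {He,Li}, so it must be H.
(r2,c2): row 2 has {Li,B}; column 2 has {H,He,Li}; the diagonal has {H,He,Li,Be,B}, so it must be C.
(r3,c2): row 3 has {Li,Be,C}; column 2 has {H,He,Li,C}, so it must be B.
(r3,c4): row 3 has {Li,Be,B,C}; column 4 has {H,Li,B,C}, so it must be He.
(r4,c2): row 4 has {H,Li,B,C}; column 2 has {H,He,Li,B,C}, so it must be Be.
(r4,c3): row 4 has {H,Li,Be,B,C}; column 3 has {Li,Be,B,C}, so it must be He.
(r2,c3): row 2 has {Li,B,C}; column 3 has {He,Li,Be,B,C}, so it must be H.
(r2,c4): row 2 has {H,Li,B,C}; column 4 has {H,He,Li,B,C}, so it must be Be.
(r3,c1): row 3 has {He,Li,Be,B,C}; column 1 has {Li,Be,B,C}, so it must be H.
(r2,c1): row 2 has {H,Li,Be,B,C}; column 1 has {H,Li,Be,B,C}, so it must be He.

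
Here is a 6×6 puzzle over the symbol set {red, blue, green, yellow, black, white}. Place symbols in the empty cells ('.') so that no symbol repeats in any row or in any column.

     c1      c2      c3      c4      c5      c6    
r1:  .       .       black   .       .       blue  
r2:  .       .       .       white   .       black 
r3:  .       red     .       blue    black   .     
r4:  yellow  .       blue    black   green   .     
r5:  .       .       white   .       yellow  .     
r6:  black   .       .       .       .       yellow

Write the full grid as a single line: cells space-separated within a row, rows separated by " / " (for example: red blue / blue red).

white green black yellow red blue / red yellow green white blue black / green red yellow blue black white / yellow white blue black green red / blue black white red yellow green / black blue red green white yellow

(r4,c2) = white
(r4,c6) = red
(r5,c6) = green
(r3,c6) = white
(r5,c4) = red
(r6,c4) = green
(r1,c4) = yellow
(r3,c1) = green
(r3,c3) = yellow
(r5,c1) = blue
(r5,c2) = black
(r6,c2) = blue
(r6,c3) = red
(r6,c5) = white
(r1,c2) = green
(r1,c5) = red
(r2,c1) = red
(r2,c2) = yellow
(r2,c3) = green
(r2,c5) = blue
(r1,c1) = white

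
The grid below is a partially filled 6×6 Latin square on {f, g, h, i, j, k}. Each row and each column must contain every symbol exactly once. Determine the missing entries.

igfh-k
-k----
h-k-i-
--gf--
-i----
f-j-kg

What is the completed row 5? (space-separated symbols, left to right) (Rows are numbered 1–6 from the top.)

(r1,c5) = j
(r4,c5) = h
(r5,c3) = h
(r6,c2) = h
(r6,c4) = i
(r2,c3) = i
(r4,c2) = j
(r4,c6) = i
(r3,c2) = f
(r3,c6) = j
(r4,c1) = k
(r5,c6) = f
(r2,c6) = h
(r3,c4) = g
(r5,c5) = g
(r2,c4) = j
(r2,c5) = f
(r5,c1) = j
(r5,c4) = k

j i h k g f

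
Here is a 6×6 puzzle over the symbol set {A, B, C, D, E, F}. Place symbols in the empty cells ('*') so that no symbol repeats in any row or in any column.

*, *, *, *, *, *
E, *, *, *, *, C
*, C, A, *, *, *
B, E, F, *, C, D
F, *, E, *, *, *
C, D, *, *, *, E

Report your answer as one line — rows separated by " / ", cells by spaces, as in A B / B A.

A F C D E B / E A D B F C / D C A E B F / B E F A C D / F B E C D A / C D B F A E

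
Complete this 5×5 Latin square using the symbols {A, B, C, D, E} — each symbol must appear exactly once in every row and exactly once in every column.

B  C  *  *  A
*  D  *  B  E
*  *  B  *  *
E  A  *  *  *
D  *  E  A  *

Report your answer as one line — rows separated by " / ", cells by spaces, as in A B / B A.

B C D E A / C D A B E / A E B C D / E A C D B / D B E A C

(r1,c3) = D
(r1,c4) = E
(r3,c2) = E
(r4,c3) = C
(r4,c4) = D
(r4,c5) = B
(r5,c2) = B
(r5,c5) = C
(r2,c3) = A
(r3,c4) = C
(r3,c5) = D
(r2,c1) = C
(r3,c1) = A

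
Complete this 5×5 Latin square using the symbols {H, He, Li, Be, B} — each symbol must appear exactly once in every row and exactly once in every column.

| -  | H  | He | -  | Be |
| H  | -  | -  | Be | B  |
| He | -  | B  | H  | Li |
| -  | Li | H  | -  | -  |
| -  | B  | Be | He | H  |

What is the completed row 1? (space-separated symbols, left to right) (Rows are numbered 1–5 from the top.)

B H He Li Be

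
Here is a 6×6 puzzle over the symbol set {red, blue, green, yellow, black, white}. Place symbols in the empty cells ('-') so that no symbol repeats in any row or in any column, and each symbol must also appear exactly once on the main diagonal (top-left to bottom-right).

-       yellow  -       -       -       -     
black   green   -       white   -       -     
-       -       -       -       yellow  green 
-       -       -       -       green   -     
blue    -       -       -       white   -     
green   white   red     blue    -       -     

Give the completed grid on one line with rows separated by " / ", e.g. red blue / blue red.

red yellow black green blue white / black green yellow white red blue / white black blue red yellow green / yellow blue white black green red / blue red green yellow white black / green white red blue black yellow

row 1 has {yellow}; column 1 has {blue,green,black}; the diagonal has {green,white} — only red is left for (r1,c1).
row 3 has {green,yellow}; column 1 has {red,blue,green,black} — only white is left for (r3,c1).
row 4 has {green}; column 1 has {red,blue,green,black,white} — only yellow is left for (r4,c1).
row 4 has {green,yellow}; column 4 has {blue,white}; the diagonal has {red,green,white} — only black is left for (r4,c4).
row 6 has {red,blue,green,white}; column 5 has {green,yellow,white} — only black is left for (r6,c5).
row 6 has {red,blue,green,black,white}; column 6 has {green}; the diagonal has {red,green,black,white} — only yellow is left for (r6,c6).
row 1 has {red,yellow}; column 4 has {blue,black,white} — only green is left for (r1,c4).
row 1 has {red,green,yellow}; column 5 has {green,yellow,black,white} — only blue is left for (r1,c5).
row 2 has {green,black,white}; column 5 has {blue,green,yellow,black,white} — only red is left for (r2,c5).
row 2 has {red,green,black,white}; column 6 has {green,yellow} — only blue is left for (r2,c6).
row 3 has {green,yellow,white}; column 3 has {red}; the diagonal has {red,green,yellow,black,white} — only blue is left for (r3,c3).
row 3 has {blue,green,yellow,white}; column 4 has {blue,green,black,white} — only red is left for (r3,c4).
row 4 has {green,yellow,black}; column 3 has {red,blue} — only white is left for (r4,c3).
row 4 has {green,yellow,black,white}; column 6 has {blue,green,yellow} — only red is left for (r4,c6).
row 5 has {blue,white}; column 4 has {red,blue,green,black,white} — only yellow is left for (r5,c4).
row 5 has {blue,yellow,white}; column 6 has {red,blue,green,yellow} — only black is left for (r5,c6).
row 1 has {red,blue,green,yellow}; column 3 has {red,blue,white} — only black is left for (r1,c3).
row 1 has {red,blue,green,yellow,black}; column 6 has {red,blue,green,yellow,black} — only white is left for (r1,c6).
row 2 has {red,blue,green,black,white}; column 3 has {red,blue,black,white} — only yellow is left for (r2,c3).
row 3 has {red,blue,green,yellow,white}; column 2 has {green,yellow,white} — only black is left for (r3,c2).
row 4 has {red,green,yellow,black,white}; column 2 has {green,yellow,black,white} — only blue is left for (r4,c2).
row 5 has {blue,yellow,black,white}; column 2 has {blue,green,yellow,black,white} — only red is left for (r5,c2).
row 5 has {red,blue,yellow,black,white}; column 3 has {red,blue,yellow,black,white} — only green is left for (r5,c3).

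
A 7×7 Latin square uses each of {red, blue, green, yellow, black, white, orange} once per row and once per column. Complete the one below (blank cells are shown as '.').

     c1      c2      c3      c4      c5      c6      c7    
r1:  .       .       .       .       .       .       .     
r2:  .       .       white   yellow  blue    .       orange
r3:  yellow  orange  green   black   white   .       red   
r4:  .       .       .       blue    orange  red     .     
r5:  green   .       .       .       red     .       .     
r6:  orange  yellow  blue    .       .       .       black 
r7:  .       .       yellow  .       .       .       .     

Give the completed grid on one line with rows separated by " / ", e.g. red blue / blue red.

blue white red orange yellow black green / black red white yellow blue green orange / yellow orange green black white blue red / white green black blue orange red yellow / green black orange white red yellow blue / orange yellow blue red green white black / red blue yellow green black orange white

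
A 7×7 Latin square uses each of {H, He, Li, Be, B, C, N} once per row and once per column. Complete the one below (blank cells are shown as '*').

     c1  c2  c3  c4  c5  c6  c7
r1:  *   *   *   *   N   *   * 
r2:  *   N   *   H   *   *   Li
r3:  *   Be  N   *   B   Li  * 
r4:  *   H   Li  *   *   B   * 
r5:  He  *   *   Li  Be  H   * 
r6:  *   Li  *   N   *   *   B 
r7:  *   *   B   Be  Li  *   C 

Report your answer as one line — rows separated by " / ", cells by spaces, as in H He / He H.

Li C H B N Be He / B N Be H C He Li / C Be N He B Li H / N H Li C He B Be / He B C Li Be H N / Be Li He N H C B / H He B Be Li N C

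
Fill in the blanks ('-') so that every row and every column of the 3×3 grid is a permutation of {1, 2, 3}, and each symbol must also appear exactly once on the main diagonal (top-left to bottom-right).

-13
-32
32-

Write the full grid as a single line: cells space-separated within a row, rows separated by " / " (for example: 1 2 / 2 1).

2 1 3 / 1 3 2 / 3 2 1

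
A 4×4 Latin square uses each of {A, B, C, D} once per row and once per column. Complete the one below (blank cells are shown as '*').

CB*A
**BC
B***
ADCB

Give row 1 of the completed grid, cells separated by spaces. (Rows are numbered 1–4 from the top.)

C B D A

(r1,c3) = D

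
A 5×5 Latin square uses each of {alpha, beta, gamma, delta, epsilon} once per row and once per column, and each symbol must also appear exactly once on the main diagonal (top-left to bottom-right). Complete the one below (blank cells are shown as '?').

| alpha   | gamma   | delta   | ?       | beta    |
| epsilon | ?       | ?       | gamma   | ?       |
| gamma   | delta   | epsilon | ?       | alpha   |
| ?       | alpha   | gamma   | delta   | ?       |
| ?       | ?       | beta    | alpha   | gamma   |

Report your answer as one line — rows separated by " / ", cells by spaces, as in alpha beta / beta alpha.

alpha gamma delta epsilon beta / epsilon beta alpha gamma delta / gamma delta epsilon beta alpha / beta alpha gamma delta epsilon / delta epsilon beta alpha gamma

(r1,c4) = epsilon
(r2,c2) = beta
(r2,c3) = alpha
(r2,c5) = delta
(r3,c4) = beta
(r4,c1) = beta
(r4,c5) = epsilon
(r5,c1) = delta
(r5,c2) = epsilon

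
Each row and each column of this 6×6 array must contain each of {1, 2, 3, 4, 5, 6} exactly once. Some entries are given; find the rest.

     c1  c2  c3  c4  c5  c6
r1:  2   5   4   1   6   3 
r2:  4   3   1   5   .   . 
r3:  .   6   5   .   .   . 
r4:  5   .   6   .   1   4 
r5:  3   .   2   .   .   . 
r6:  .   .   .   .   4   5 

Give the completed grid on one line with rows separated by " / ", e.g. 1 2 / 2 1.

2 5 4 1 6 3 / 4 3 1 5 2 6 / 1 6 5 4 3 2 / 5 2 6 3 1 4 / 3 4 2 6 5 1 / 6 1 3 2 4 5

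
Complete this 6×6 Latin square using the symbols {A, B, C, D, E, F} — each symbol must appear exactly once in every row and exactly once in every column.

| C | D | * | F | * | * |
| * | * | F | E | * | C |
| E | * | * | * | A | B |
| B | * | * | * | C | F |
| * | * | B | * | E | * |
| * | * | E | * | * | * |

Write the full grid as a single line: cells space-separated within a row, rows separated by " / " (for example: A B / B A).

C D A F B E / A B F E D C / E F C D A B / B E D A C F / F A B C E D / D C E B F A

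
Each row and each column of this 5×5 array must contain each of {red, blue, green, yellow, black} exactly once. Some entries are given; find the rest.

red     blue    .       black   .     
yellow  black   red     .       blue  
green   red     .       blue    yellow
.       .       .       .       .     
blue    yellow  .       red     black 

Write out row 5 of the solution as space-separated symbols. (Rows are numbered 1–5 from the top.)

blue yellow green red black

(r1,c5) = green
(r2,c4) = green
(r3,c3) = black
(r4,c1) = black
(r4,c2) = green
(r4,c4) = yellow
(r4,c5) = red
(r5,c3) = green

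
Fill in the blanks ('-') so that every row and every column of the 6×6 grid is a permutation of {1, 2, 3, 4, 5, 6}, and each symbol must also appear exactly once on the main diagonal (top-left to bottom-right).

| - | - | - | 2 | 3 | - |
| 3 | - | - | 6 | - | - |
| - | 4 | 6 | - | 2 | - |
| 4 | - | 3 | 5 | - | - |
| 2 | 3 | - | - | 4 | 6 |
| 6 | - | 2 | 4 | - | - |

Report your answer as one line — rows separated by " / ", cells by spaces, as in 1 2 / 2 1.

(r1,c1) = 1
(r2,c2) = 2
(r3,c1) = 5
(r5,c4) = 1
(r6,c6) = 3
(r3,c4) = 3
(r3,c6) = 1
(r4,c6) = 2
(r5,c3) = 5
(r1,c3) = 4
(r1,c6) = 5
(r2,c3) = 1
(r2,c5) = 5
(r2,c6) = 4
(r6,c5) = 1
(r1,c2) = 6
(r4,c2) = 1
(r4,c5) = 6
(r6,c2) = 5

1 6 4 2 3 5 / 3 2 1 6 5 4 / 5 4 6 3 2 1 / 4 1 3 5 6 2 / 2 3 5 1 4 6 / 6 5 2 4 1 3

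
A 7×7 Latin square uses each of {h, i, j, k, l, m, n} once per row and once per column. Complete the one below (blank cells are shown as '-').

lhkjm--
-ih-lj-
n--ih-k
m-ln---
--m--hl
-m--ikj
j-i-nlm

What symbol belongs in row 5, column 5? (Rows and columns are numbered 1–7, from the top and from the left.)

j

(r2,c1): row 2 has {h,i,j,l}; column 1 has {j,l,m,n}, so it must be k.
(r2,c4): row 2 has {h,i,j,k,l}; column 4 has {i,j,n}, so it must be m.
(r2,c7): row 2 has {h,i,j,k,l,m}; column 7 has {j,k,l,m}, so it must be n.
(r3,c3): row 3 has {h,i,k,n}; column 3 has {h,i,k,l,m}, so it must be j.
(r3,c6): row 3 has {h,i,j,k,n}; column 6 has {h,j,k,l}, so it must be m.
(r4,c6): row 4 has {l,m,n}; column 6 has {h,j,k,l,m}, so it must be i.
(r4,c7): row 4 has {i,l,m,n}; column 7 has {j,k,l,m,n}, so it must be h.
(r5,c1): row 5 has {h,l,m}; column 1 has {j,k,l,m,n}, so it must be i.
(r5,c4): row 5 has {h,i,l,m}; column 4 has {i,j,m,n}, so it must be k.
(r5,c5): row 5 has {h,i,k,l,m}; column 5 has {h,i,l,m,n}, so it must be j.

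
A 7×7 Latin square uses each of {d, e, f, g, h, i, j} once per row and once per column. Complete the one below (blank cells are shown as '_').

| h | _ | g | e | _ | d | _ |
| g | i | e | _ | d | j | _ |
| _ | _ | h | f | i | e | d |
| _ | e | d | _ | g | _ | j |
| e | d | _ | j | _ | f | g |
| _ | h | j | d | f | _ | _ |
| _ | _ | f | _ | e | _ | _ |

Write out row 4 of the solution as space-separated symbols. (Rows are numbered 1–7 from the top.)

Cell (r1,c5): row 1 has {d,e,g,h}; column 5 has {d,e,f,g,i} → j.
Cell (r2,c4): row 2 has {d,e,g,i,j}; column 4 has {d,e,f,j} → h.
Cell (r2,c7): row 2 has {d,e,g,h,i,j}; column 7 has {d,g,j} → f.
Cell (r3,c1): row 3 has {d,e,f,h,i}; column 1 has {e,g,h} → j.
Cell (r3,c2): row 3 has {d,e,f,h,i,j}; column 2 has {d,e,h,i} → g.
Cell (r4,c4): row 4 has {d,e,g,j}; column 4 has {d,e,f,h,j} → i.
Cell (r4,c6): row 4 has {d,e,g,i,j}; column 6 has {d,e,f,j} → h.
Cell (r5,c3): row 5 has {d,e,f,g,j}; column 3 has {d,e,f,g,h,j} → i.
Cell (r5,c5): row 5 has {d,e,f,g,i,j}; column 5 has {d,e,f,g,i,j} → h.
Cell (r6,c1): row 6 has {d,f,h,j}; column 1 has {e,g,h,j} → i.
Cell (r6,c6): row 6 has {d,f,h,i,j}; column 6 has {d,e,f,h,j} → g.
Cell (r6,c7): row 6 has {d,f,g,h,i,j}; column 7 has {d,f,g,j} → e.
Cell (r7,c1): row 7 has {e,f}; column 1 has {e,g,h,i,j} → d.
Cell (r7,c2): row 7 has {d,e,f}; column 2 has {d,e,g,h,i} → j.
Cell (r7,c4): row 7 has {d,e,f,j}; column 4 has {d,e,f,h,i,j} → g.
Cell (r7,c6): row 7 has {d,e,f,g,j}; column 6 has {d,e,f,g,h,j} → i.
Cell (r7,c7): row 7 has {d,e,f,g,i,j}; column 7 has {d,e,f,g,j} → h.
Cell (r1,c2): row 1 has {d,e,g,h,j}; column 2 has {d,e,g,h,i,j} → f.
Cell (r1,c7): row 1 has {d,e,f,g,h,j}; column 7 has {d,e,f,g,h,j} → i.
Cell (r4,c1): row 4 has {d,e,g,h,i,j}; column 1 has {d,e,g,h,i,j} → f.

f e d i g h j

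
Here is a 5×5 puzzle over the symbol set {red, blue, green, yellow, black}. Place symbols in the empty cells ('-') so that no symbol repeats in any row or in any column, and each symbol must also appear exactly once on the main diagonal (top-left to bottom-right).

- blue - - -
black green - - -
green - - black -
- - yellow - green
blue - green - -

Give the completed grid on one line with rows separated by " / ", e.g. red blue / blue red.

yellow blue black green red / black green blue red yellow / green yellow red black blue / red black yellow blue green / blue red green yellow black

row 4 has {green,yellow}; column 1 has {blue,green,black} — only red is left for (r4,c1).
row 4 has {red,green,yellow}; column 2 has {blue,green} — only black is left for (r4,c2).
row 4 has {red,green,yellow,black}; column 4 has {black}; the diagonal has {green} — only blue is left for (r4,c4).
row 1 has {blue}; column 1 has {red,blue,green,black}; the diagonal has {blue,green} — only yellow is left for (r1,c1).
row 3 has {green,black}; column 3 has {green,yellow}; the diagonal has {blue,green,yellow} — only red is left for (r3,c3).
row 5 has {blue,green}; column 5 has {green}; the diagonal has {red,blue,green,yellow} — only black is left for (r5,c5).
row 1 has {blue,yellow}; column 3 has {red,green,yellow} — only black is left for (r1,c3).
row 1 has {blue,yellow,black}; column 5 has {green,black} — only red is left for (r1,c5).
row 2 has {green,black}; column 3 has {red,green,yellow,black} — only blue is left for (r2,c3).
row 2 has {blue,green,black}; column 5 has {red,green,black} — only yellow is left for (r2,c5).
row 3 has {red,green,black}; column 2 has {blue,green,black} — only yellow is left for (r3,c2).
row 3 has {red,green,yellow,black}; column 5 has {red,green,yellow,black} — only blue is left for (r3,c5).
row 5 has {blue,green,black}; column 2 has {blue,green,yellow,black} — only red is left for (r5,c2).
row 5 has {red,blue,green,black}; column 4 has {blue,black} — only yellow is left for (r5,c4).
row 1 has {red,blue,yellow,black}; column 4 has {blue,yellow,black} — only green is left for (r1,c4).
row 2 has {blue,green,yellow,black}; column 4 has {blue,green,yellow,black} — only red is left for (r2,c4).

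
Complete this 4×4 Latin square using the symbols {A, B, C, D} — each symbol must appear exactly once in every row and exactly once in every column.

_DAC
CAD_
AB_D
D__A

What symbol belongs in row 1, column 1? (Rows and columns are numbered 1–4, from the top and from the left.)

B

Cell (r1,c1): row 1 has {A,C,D}; column 1 has {A,C,D} → B.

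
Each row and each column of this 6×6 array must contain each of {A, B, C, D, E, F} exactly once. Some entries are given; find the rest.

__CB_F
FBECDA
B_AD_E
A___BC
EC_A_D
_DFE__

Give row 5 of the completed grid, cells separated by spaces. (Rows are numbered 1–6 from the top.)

E C B A F D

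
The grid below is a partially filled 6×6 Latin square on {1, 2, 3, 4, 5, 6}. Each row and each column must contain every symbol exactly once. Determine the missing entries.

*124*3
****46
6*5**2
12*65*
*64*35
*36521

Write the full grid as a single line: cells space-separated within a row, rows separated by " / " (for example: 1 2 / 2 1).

5 1 2 4 6 3 / 3 5 1 2 4 6 / 6 4 5 3 1 2 / 1 2 3 6 5 4 / 2 6 4 1 3 5 / 4 3 6 5 2 1

(r1,c1) = 5
(r1,c5) = 6
(r2,c2) = 5
(r3,c2) = 4
(r3,c5) = 1
(r4,c3) = 3
(r4,c6) = 4
(r5,c1) = 2
(r5,c4) = 1
(r6,c1) = 4
(r2,c1) = 3
(r2,c3) = 1
(r2,c4) = 2
(r3,c4) = 3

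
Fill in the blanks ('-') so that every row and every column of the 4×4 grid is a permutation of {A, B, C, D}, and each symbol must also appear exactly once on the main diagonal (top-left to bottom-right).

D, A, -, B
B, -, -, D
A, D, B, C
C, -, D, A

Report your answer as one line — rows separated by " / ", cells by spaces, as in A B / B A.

D A C B / B C A D / A D B C / C B D A

(r1,c3) = C
(r2,c2) = C
(r2,c3) = A
(r4,c2) = B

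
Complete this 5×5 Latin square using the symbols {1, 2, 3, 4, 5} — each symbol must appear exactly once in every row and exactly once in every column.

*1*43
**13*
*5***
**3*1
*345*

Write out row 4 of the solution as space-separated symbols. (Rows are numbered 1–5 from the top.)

(r3,c3) = 2
(r3,c4) = 1
(r3,c5) = 4
(r4,c4) = 2
(r5,c5) = 2
(r1,c3) = 5
(r2,c5) = 5
(r3,c1) = 3
(r4,c2) = 4
(r5,c1) = 1
(r1,c1) = 2
(r2,c1) = 4
(r2,c2) = 2
(r4,c1) = 5

5 4 3 2 1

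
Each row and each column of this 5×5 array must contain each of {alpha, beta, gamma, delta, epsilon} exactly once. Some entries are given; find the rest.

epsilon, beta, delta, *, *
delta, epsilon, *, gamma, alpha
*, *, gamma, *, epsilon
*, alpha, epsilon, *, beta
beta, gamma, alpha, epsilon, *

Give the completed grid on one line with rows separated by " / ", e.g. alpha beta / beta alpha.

(r1,c4) = alpha
(r1,c5) = gamma
(r2,c3) = beta
(r3,c1) = alpha
(r3,c2) = delta
(r3,c4) = beta
(r4,c1) = gamma
(r4,c4) = delta
(r5,c5) = delta

epsilon beta delta alpha gamma / delta epsilon beta gamma alpha / alpha delta gamma beta epsilon / gamma alpha epsilon delta beta / beta gamma alpha epsilon delta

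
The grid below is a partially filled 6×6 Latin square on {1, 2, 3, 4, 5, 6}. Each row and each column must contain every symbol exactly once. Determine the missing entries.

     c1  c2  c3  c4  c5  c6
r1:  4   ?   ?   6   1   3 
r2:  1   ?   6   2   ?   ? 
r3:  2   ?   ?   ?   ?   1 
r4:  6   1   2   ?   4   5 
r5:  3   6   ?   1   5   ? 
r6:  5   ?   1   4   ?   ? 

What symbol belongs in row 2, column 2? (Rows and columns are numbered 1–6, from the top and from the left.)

5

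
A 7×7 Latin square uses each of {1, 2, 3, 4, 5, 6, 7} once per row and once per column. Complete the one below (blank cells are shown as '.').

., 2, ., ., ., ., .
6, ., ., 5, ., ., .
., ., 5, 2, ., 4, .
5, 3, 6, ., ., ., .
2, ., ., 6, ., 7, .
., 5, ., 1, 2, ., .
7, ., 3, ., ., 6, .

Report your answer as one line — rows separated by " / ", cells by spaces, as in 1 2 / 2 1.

row 6 has {1,2,5}; column 6 has {4,6,7} — only 3 is left for (r6,c6).
row 7 has {3,6,7}; column 4 has {1,2,5,6} — only 4 is left for (r7,c4).
row 4 has {3,5,6}; column 4 has {1,2,4,5,6} — only 7 is left for (r4,c4).
row 6 has {1,2,3,5}; column 1 has {2,5,6,7} — only 4 is left for (r6,c1).
row 6 has {1,2,3,4,5}; column 3 has {3,5,6} — only 7 is left for (r6,c3).
row 6 has {1,2,3,4,5,7}; column 7 is empty so far — only 6 is left for (r6,c7).
row 7 has {3,4,6,7}; column 2 has {2,3,5} — only 1 is left for (r7,c2).
row 7 has {1,3,4,6,7}; column 5 has {2} — only 5 is left for (r7,c5).
row 7 has {1,3,4,5,6,7}; column 7 has {6} — only 2 is left for (r7,c7).
row 1 has {2}; column 4 has {1,2,4,5,6,7} — only 3 is left for (r1,c4).
row 5 has {2,6,7}; column 2 has {1,2,3,5} — only 4 is left for (r5,c2).
row 5 has {2,4,6,7}; column 3 has {3,5,6,7} — only 1 is left for (r5,c3).
row 5 has {1,2,4,6,7}; column 5 has {2,5} — only 3 is left for (r5,c5).
row 5 has {1,2,3,4,6,7}; column 7 has {2,6} — only 5 is left for (r5,c7).
row 1 has {2,3}; column 1 has {2,4,5,6,7} — only 1 is left for (r1,c1).
row 1 has {1,2,3}; column 3 has {1,3,5,6,7} — only 4 is left for (r1,c3).
row 1 has {1,2,3,4}; column 6 has {3,4,6,7} — only 5 is left for (r1,c6).
row 1 has {1,2,3,4,5}; column 7 has {2,5,6} — only 7 is left for (r1,c7).
row 2 has {5,6}; column 2 has {1,2,3,4,5} — only 7 is left for (r2,c2).
row 2 has {5,6,7}; column 3 has {1,3,4,5,6,7} — only 2 is left for (r2,c3).
row 2 has {2,5,6,7}; column 6 has {3,4,5,6,7} — only 1 is left for (r2,c6).
row 3 has {2,4,5}; column 1 has {1,2,4,5,6,7} — only 3 is left for (r3,c1).
row 3 has {2,3,4,5}; column 2 has {1,2,3,4,5,7} — only 6 is left for (r3,c2).
row 3 has {2,3,4,5,6}; column 7 has {2,5,6,7} — only 1 is left for (r3,c7).
row 4 has {3,5,6,7}; column 6 has {1,3,4,5,6,7} — only 2 is left for (r4,c6).
row 4 has {2,3,5,6,7}; column 7 has {1,2,5,6,7} — only 4 is left for (r4,c7).
row 1 has {1,2,3,4,5,7}; column 5 has {2,3,5} — only 6 is left for (r1,c5).
row 2 has {1,2,5,6,7}; column 5 has {2,3,5,6} — only 4 is left for (r2,c5).
row 2 has {1,2,4,5,6,7}; column 7 has {1,2,4,5,6,7} — only 3 is left for (r2,c7).
row 3 has {1,2,3,4,5,6}; column 5 has {2,3,4,5,6} — only 7 is left for (r3,c5).
row 4 has {2,3,4,5,6,7}; column 5 has {2,3,4,5,6,7} — only 1 is left for (r4,c5).

1 2 4 3 6 5 7 / 6 7 2 5 4 1 3 / 3 6 5 2 7 4 1 / 5 3 6 7 1 2 4 / 2 4 1 6 3 7 5 / 4 5 7 1 2 3 6 / 7 1 3 4 5 6 2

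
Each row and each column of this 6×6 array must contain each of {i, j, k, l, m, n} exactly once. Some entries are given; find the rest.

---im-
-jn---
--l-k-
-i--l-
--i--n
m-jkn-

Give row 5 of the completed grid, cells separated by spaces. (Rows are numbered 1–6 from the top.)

row 1 has {i,m}; column 3 has {i,j,l,n} — only k is left for (r1,c3).
row 2 has {j,n}; column 5 has {k,l,m,n} — only i is left for (r2,c5).
row 4 has {i,l}; column 3 has {i,j,k,l,n} — only m is left for (r4,c3).
row 5 has {i,n}; column 5 has {i,k,l,m,n} — only j is left for (r5,c5).
row 6 has {j,k,m,n}; column 2 has {i,j} — only l is left for (r6,c2).
row 6 has {j,k,l,m,n}; column 6 has {n} — only i is left for (r6,c6).
row 1 has {i,k,m}; column 2 has {i,j,l} — only n is left for (r1,c2).
row 3 has {k,l}; column 2 has {i,j,l,n} — only m is left for (r3,c2).
row 3 has {k,l,m}; column 6 has {i,n} — only j is left for (r3,c6).
row 4 has {i,l,m}; column 6 has {i,j,n} — only k is left for (r4,c6).
row 5 has {i,j,n}; column 2 has {i,j,l,m,n} — only k is left for (r5,c2).
row 1 has {i,k,m,n}; column 6 has {i,j,k,n} — only l is left for (r1,c6).
row 2 has {i,j,n}; column 6 has {i,j,k,l,n} — only m is left for (r2,c6).
row 3 has {j,k,l,m}; column 4 has {i,k} — only n is left for (r3,c4).
row 4 has {i,k,l,m}; column 4 has {i,k,n} — only j is left for (r4,c4).
row 5 has {i,j,k,n}; column 1 has {m} — only l is left for (r5,c1).
row 5 has {i,j,k,l,n}; column 4 has {i,j,k,n} — only m is left for (r5,c4).

l k i m j n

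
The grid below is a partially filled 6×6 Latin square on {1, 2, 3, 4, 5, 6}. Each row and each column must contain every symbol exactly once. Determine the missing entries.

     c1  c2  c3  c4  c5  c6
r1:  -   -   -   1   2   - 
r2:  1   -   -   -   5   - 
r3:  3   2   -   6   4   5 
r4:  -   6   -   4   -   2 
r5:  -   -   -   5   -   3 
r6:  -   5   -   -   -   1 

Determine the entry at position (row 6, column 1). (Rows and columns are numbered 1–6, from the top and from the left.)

4

(r3,c3) = 1
(r4,c1) = 5
(r4,c3) = 3
(r4,c5) = 1
(r5,c5) = 6
(r6,c5) = 3
(r6,c4) = 2
(r2,c4) = 3
(r2,c2) = 4
(r2,c6) = 6
(r5,c2) = 1
(r1,c2) = 3
(r1,c6) = 4
(r2,c3) = 2
(r5,c3) = 4
(r6,c3) = 6
(r1,c1) = 6
(r1,c3) = 5
(r5,c1) = 2
(r6,c1) = 4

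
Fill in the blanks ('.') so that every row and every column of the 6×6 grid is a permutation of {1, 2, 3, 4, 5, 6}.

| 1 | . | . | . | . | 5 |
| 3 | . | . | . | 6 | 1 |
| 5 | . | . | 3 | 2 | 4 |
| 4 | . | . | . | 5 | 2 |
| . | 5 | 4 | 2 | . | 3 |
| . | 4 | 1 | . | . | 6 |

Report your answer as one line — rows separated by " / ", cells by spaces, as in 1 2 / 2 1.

1 3 2 6 4 5 / 3 2 5 4 6 1 / 5 1 6 3 2 4 / 4 6 3 1 5 2 / 6 5 4 2 1 3 / 2 4 1 5 3 6

(r2,c2) = 2
(r2,c3) = 5
(r2,c4) = 4
(r3,c3) = 6
(r4,c3) = 3
(r5,c1) = 6
(r5,c5) = 1
(r6,c1) = 2
(r6,c4) = 5
(r6,c5) = 3
(r1,c3) = 2
(r1,c4) = 6
(r1,c5) = 4
(r3,c2) = 1
(r4,c2) = 6
(r4,c4) = 1
(r1,c2) = 3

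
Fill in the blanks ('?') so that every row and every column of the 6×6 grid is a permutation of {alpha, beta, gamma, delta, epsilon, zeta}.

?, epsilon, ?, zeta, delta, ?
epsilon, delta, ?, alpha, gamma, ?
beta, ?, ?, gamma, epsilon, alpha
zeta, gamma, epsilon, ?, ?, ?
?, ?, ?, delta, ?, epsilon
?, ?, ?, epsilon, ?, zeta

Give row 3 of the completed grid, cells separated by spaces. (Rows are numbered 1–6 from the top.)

beta zeta delta gamma epsilon alpha

At row 2, column 6: row 2 has {alpha,gamma,delta,epsilon}; column 6 has {alpha,epsilon,zeta}; that leaves beta.
At row 3, column 2: row 3 has {alpha,beta,gamma,epsilon}; column 2 has {gamma,delta,epsilon}; that leaves zeta.
At row 3, column 3: row 3 has {alpha,beta,gamma,epsilon,zeta}; column 3 has {epsilon}; that leaves delta.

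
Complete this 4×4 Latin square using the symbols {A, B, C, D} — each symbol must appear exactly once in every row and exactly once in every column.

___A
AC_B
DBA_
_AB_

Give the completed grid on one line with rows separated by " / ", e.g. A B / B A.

B D C A / A C D B / D B A C / C A B D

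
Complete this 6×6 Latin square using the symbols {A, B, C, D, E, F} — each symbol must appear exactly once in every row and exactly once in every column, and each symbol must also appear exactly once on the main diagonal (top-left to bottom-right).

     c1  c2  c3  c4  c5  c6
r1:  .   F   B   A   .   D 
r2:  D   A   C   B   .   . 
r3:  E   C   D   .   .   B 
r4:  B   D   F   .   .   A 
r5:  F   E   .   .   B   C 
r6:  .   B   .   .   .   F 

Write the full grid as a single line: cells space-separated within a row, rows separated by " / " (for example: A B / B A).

C F B A E D / D A C B F E / E C D F A B / B D F E C A / F E A D B C / A B E C D F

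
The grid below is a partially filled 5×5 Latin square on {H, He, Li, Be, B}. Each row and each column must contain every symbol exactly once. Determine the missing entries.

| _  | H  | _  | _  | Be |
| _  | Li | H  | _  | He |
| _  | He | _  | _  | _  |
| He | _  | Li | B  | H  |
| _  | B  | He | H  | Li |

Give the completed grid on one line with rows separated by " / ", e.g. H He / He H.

(r1,c3) = B
(r2,c4) = Be
(r3,c3) = Be
(r3,c4) = Li
(r3,c5) = B
(r4,c2) = Be
(r5,c1) = Be
(r1,c1) = Li
(r1,c4) = He
(r2,c1) = B
(r3,c1) = H

Li H B He Be / B Li H Be He / H He Be Li B / He Be Li B H / Be B He H Li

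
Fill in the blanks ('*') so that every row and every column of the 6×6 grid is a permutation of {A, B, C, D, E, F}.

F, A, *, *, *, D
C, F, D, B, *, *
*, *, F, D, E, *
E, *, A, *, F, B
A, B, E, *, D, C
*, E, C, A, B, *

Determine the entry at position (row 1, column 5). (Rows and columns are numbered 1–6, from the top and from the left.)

row 1 has {A,D,F}; column 3 has {A,C,D,E,F} — only B is left for (r1,c3).
row 1 has {A,B,D,F}; column 5 has {B,D,E,F} — only C is left for (r1,c5).

C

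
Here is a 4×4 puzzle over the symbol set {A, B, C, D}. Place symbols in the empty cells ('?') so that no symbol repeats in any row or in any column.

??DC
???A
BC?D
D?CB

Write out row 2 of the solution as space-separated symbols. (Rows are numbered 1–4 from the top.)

C D B A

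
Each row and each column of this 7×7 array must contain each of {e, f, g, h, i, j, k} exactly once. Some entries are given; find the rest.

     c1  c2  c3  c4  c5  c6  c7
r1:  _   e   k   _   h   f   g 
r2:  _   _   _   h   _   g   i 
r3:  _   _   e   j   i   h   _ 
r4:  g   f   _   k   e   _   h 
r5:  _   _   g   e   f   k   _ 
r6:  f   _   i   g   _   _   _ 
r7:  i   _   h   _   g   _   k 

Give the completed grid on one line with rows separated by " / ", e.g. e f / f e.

j e k i h f g / e k f h j g i / k g e j i h f / g f j k e i h / h i g e f k j / f h i g k j e / i j h f g e k

(r1,c1): row 1 has {e,f,g,h,k}; column 1 has {f,g,i}, so it must be j.
(r1,c4): row 1 has {e,f,g,h,j,k}; column 4 has {e,g,h,j,k}, so it must be i.
(r3,c1): row 3 has {e,h,i,j}; column 1 has {f,g,i,j}, so it must be k.
(r3,c2): row 3 has {e,h,i,j,k}; column 2 has {e,f}, so it must be g.
(r3,c7): row 3 has {e,g,h,i,j,k}; column 7 has {g,h,i,k}, so it must be f.
(r4,c3): row 4 has {e,f,g,h,k}; column 3 has {e,g,h,i,k}, so it must be j.
(r4,c6): row 4 has {e,f,g,h,j,k}; column 6 has {f,g,h,k}, so it must be i.
(r5,c1): row 5 has {e,f,g,k}; column 1 has {f,g,i,j,k}, so it must be h.
(r5,c7): row 5 has {e,f,g,h,k}; column 7 has {f,g,h,i,k}, so it must be j.
(r6,c7): row 6 has {f,g,i}; column 7 has {f,g,h,i,j,k}, so it must be e.
(r7,c2): row 7 has {g,h,i,k}; column 2 has {e,f,g}, so it must be j.
(r7,c4): row 7 has {g,h,i,j,k}; column 4 has {e,g,h,i,j,k}, so it must be f.
(r7,c6): row 7 has {f,g,h,i,j,k}; column 6 has {f,g,h,i,k}, so it must be e.
(r2,c1): row 2 has {g,h,i}; column 1 has {f,g,h,i,j,k}, so it must be e.
(r2,c2): row 2 has {e,g,h,i}; column 2 has {e,f,g,j}, so it must be k.
(r2,c3): row 2 has {e,g,h,i,k}; column 3 has {e,g,h,i,j,k}, so it must be f.
(r2,c5): row 2 has {e,f,g,h,i,k}; column 5 has {e,f,g,h,i}, so it must be j.
(r5,c2): row 5 has {e,f,g,h,j,k}; column 2 has {e,f,g,j,k}, so it must be i.
(r6,c2): row 6 has {e,f,g,i}; column 2 has {e,f,g,i,j,k}, so it must be h.
(r6,c5): row 6 has {e,f,g,h,i}; column 5 has {e,f,g,h,i,j}, so it must be k.
(r6,c6): row 6 has {e,f,g,h,i,k}; column 6 has {e,f,g,h,i,k}, so it must be j.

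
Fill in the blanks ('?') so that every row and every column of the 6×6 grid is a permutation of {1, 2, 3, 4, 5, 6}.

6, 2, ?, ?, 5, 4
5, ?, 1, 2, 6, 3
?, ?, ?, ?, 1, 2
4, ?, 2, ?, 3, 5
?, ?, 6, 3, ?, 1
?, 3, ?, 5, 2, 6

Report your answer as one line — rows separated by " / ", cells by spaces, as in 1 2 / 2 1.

6 2 3 1 5 4 / 5 4 1 2 6 3 / 3 6 5 4 1 2 / 4 1 2 6 3 5 / 2 5 6 3 4 1 / 1 3 4 5 2 6

At row 1, column 3: row 1 has {2,4,5,6}; column 3 has {1,2,6}; that leaves 3.
At row 1, column 4: row 1 has {2,3,4,5,6}; column 4 has {2,3,5}; that leaves 1.
At row 2, column 2: row 2 has {1,2,3,5,6}; column 2 has {2,3}; that leaves 4.
At row 3, column 1: row 3 has {1,2}; column 1 has {4,5,6}; that leaves 3.
At row 4, column 4: row 4 has {2,3,4,5}; column 4 has {1,2,3,5}; that leaves 6.
At row 5, column 1: row 5 has {1,3,6}; column 1 has {3,4,5,6}; that leaves 2.
At row 5, column 2: row 5 has {1,2,3,6}; column 2 has {2,3,4}; that leaves 5.
At row 5, column 5: row 5 has {1,2,3,5,6}; column 5 has {1,2,3,5,6}; that leaves 4.
At row 6, column 1: row 6 has {2,3,5,6}; column 1 has {2,3,4,5,6}; that leaves 1.
At row 6, column 3: row 6 has {1,2,3,5,6}; column 3 has {1,2,3,6}; that leaves 4.
At row 3, column 2: row 3 has {1,2,3}; column 2 has {2,3,4,5}; that leaves 6.
At row 3, column 3: row 3 has {1,2,3,6}; column 3 has {1,2,3,4,6}; that leaves 5.
At row 3, column 4: row 3 has {1,2,3,5,6}; column 4 has {1,2,3,5,6}; that leaves 4.
At row 4, column 2: row 4 has {2,3,4,5,6}; column 2 has {2,3,4,5,6}; that leaves 1.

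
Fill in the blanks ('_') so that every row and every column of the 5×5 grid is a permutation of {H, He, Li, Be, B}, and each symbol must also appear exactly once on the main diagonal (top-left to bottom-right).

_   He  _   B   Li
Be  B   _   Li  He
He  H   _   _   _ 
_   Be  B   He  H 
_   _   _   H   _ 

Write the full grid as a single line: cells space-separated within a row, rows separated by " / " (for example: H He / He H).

H He Be B Li / Be B H Li He / He H Li Be B / Li Be B He H / B Li He H Be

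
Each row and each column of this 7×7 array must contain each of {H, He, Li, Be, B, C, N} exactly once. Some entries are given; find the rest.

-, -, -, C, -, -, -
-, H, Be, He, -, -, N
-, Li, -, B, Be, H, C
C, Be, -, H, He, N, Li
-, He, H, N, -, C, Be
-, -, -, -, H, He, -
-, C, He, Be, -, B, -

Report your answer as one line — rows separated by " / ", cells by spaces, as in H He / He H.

H B Li C N Be He / B H Be He C Li N / He Li N B Be H C / C Be B H He N Li / Li He H N B C Be / Be N C Li H He B / N C He Be Li B H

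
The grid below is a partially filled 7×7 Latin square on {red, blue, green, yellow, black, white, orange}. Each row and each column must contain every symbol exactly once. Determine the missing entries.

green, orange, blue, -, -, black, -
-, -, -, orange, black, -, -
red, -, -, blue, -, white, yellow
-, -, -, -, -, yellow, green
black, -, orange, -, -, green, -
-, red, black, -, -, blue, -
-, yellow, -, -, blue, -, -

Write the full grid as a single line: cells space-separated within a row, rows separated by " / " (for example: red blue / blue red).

(r2,c6) = red
(r3,c3) = green
(r3,c5) = orange
(r7,c6) = orange
(r3,c2) = black
(r7,c1) = white
(r7,c3) = red
(r7,c7) = black
(r4,c3) = white
(r4,c5) = red
(r7,c4) = green
(r2,c3) = yellow
(r4,c2) = blue
(r4,c4) = black
(r5,c2) = white
(r5,c5) = yellow
(r1,c5) = white
(r1,c7) = red
(r2,c1) = blue
(r2,c2) = green
(r2,c7) = white
(r4,c1) = orange
(r5,c4) = red
(r5,c7) = blue
(r6,c1) = yellow
(r6,c4) = white
(r6,c5) = green
(r6,c7) = orange
(r1,c4) = yellow

green orange blue yellow white black red / blue green yellow orange black red white / red black green blue orange white yellow / orange blue white black red yellow green / black white orange red yellow green blue / yellow red black white green blue orange / white yellow red green blue orange black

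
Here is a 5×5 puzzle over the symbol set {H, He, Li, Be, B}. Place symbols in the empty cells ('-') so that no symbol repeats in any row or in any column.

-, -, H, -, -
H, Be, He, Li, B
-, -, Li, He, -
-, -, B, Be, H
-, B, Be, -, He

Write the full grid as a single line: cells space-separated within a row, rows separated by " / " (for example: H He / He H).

Be He H B Li / H Be He Li B / B H Li He Be / He Li B Be H / Li B Be H He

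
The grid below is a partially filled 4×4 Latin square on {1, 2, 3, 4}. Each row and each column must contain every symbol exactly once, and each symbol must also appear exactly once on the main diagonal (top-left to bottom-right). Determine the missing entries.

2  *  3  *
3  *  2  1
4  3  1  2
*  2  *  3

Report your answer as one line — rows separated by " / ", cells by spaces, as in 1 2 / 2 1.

2 1 3 4 / 3 4 2 1 / 4 3 1 2 / 1 2 4 3

row 1 has {2,3}; column 4 has {1,2,3} — only 4 is left for (r1,c4).
row 2 has {1,2,3}; column 2 has {2,3}; the diagonal has {1,2,3} — only 4 is left for (r2,c2).
row 4 has {2,3}; column 1 has {2,3,4} — only 1 is left for (r4,c1).
row 4 has {1,2,3}; column 3 has {1,2,3} — only 4 is left for (r4,c3).
row 1 has {2,3,4}; column 2 has {2,3,4} — only 1 is left for (r1,c2).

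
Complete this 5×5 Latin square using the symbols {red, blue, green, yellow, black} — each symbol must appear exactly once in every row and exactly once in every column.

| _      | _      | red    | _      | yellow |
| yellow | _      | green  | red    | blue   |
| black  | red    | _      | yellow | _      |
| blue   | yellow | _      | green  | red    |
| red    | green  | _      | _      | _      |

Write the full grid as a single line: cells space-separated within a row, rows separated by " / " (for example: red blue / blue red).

green blue red black yellow / yellow black green red blue / black red blue yellow green / blue yellow black green red / red green yellow blue black

Cell (r1,c1): row 1 has {red,yellow}; column 1 has {red,blue,yellow,black} → green.
Cell (r2,c2): row 2 has {red,blue,green,yellow}; column 2 has {red,green,yellow} → black.
Cell (r3,c3): row 3 has {red,yellow,black}; column 3 has {red,green} → blue.
Cell (r3,c5): row 3 has {red,blue,yellow,black}; column 5 has {red,blue,yellow} → green.
Cell (r4,c3): row 4 has {red,blue,green,yellow}; column 3 has {red,blue,green} → black.
Cell (r5,c3): row 5 has {red,green}; column 3 has {red,blue,green,black} → yellow.
Cell (r5,c5): row 5 has {red,green,yellow}; column 5 has {red,blue,green,yellow} → black.
Cell (r1,c2): row 1 has {red,green,yellow}; column 2 has {red,green,yellow,black} → blue.
Cell (r1,c4): row 1 has {red,blue,green,yellow}; column 4 has {red,green,yellow} → black.
Cell (r5,c4): row 5 has {red,green,yellow,black}; column 4 has {red,green,yellow,black} → blue.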